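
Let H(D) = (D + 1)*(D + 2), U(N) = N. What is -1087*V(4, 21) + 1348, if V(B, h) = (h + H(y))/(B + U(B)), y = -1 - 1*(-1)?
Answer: -14217/8 ≈ -1777.1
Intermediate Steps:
y = 0 (y = -1 + 1 = 0)
H(D) = (1 + D)*(2 + D)
V(B, h) = (2 + h)/(2*B) (V(B, h) = (h + (2 + 0² + 3*0))/(B + B) = (h + (2 + 0 + 0))/((2*B)) = (h + 2)*(1/(2*B)) = (2 + h)*(1/(2*B)) = (2 + h)/(2*B))
-1087*V(4, 21) + 1348 = -1087*(2 + 21)/(2*4) + 1348 = -1087*23/(2*4) + 1348 = -1087*23/8 + 1348 = -25001/8 + 1348 = -14217/8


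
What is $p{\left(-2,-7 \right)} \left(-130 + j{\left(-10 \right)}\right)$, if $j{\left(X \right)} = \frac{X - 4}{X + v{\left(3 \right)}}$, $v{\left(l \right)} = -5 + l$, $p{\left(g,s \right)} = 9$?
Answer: $- \frac{2319}{2} \approx -1159.5$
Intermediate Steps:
$j{\left(X \right)} = \frac{-4 + X}{-2 + X}$ ($j{\left(X \right)} = \frac{X - 4}{X + \left(-5 + 3\right)} = \frac{-4 + X}{X - 2} = \frac{-4 + X}{-2 + X}$)
$p{\left(-2,-7 \right)} \left(-130 + j{\left(-10 \right)}\right) = 9 \left(-130 + \frac{-4 - 10}{-2 - 10}\right) = 9 \left(-130 + \frac{1}{-12} \left(-14\right)\right) = 9 \left(-130 - - \frac{7}{6}\right) = 9 \left(-130 + \frac{7}{6}\right) = 9 \left(- \frac{773}{6}\right) = - \frac{2319}{2}$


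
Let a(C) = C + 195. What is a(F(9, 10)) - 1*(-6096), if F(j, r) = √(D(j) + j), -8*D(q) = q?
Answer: 6291 + 3*√14/4 ≈ 6293.8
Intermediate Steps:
D(q) = -q/8
F(j, r) = √14*√j/4 (F(j, r) = √(-j/8 + j) = √(7*j/8) = √14*√j/4)
a(C) = 195 + C
a(F(9, 10)) - 1*(-6096) = (195 + √14*√9/4) - 1*(-6096) = (195 + (¼)*√14*3) + 6096 = (195 + 3*√14/4) + 6096 = 6291 + 3*√14/4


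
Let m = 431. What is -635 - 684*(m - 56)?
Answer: -257135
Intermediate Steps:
-635 - 684*(m - 56) = -635 - 684*(431 - 56) = -635 - 684*375 = -635 - 256500 = -257135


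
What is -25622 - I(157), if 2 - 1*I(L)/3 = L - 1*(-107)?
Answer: -24836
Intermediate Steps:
I(L) = -315 - 3*L (I(L) = 6 - 3*(L - 1*(-107)) = 6 - 3*(L + 107) = 6 - 3*(107 + L) = 6 + (-321 - 3*L) = -315 - 3*L)
-25622 - I(157) = -25622 - (-315 - 3*157) = -25622 - (-315 - 471) = -25622 - 1*(-786) = -25622 + 786 = -24836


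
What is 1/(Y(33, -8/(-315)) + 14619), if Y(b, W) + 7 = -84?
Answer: 1/14528 ≈ 6.8833e-5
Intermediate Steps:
Y(b, W) = -91 (Y(b, W) = -7 - 84 = -91)
1/(Y(33, -8/(-315)) + 14619) = 1/(-91 + 14619) = 1/14528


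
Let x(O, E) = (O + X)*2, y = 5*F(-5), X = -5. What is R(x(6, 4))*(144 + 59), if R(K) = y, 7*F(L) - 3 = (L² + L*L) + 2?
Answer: 7975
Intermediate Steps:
F(L) = 5/7 + 2*L²/7 (F(L) = 3/7 + ((L² + L*L) + 2)/7 = 3/7 + ((L² + L²) + 2)/7 = 3/7 + (2*L² + 2)/7 = 3/7 + (2 + 2*L²)/7 = 3/7 + (2/7 + 2*L²/7) = 5/7 + 2*L²/7)
y = 275/7 (y = 5*(5/7 + (2/7)*(-5)²) = 5*(5/7 + (2/7)*25) = 5*(5/7 + 50/7) = 5*(55/7) = 275/7 ≈ 39.286)
x(O, E) = -10 + 2*O (x(O, E) = (O - 5)*2 = (-5 + O)*2 = -10 + 2*O)
R(K) = 275/7
R(x(6, 4))*(144 + 59) = 275*(144 + 59)/7 = (275/7)*203 = 7975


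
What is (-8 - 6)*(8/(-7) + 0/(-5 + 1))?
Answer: 16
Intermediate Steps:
(-8 - 6)*(8/(-7) + 0/(-5 + 1)) = -14*(8*(-⅐) + 0/(-4)) = -14*(-8/7 + 0*(-¼)) = -14*(-8/7 + 0) = -14*(-8/7) = 16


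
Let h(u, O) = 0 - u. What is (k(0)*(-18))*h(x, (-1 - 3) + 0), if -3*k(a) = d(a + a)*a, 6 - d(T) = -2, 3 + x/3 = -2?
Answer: 0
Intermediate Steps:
x = -15 (x = -9 + 3*(-2) = -9 - 6 = -15)
d(T) = 8 (d(T) = 6 - 1*(-2) = 6 + 2 = 8)
h(u, O) = -u
k(a) = -8*a/3
(k(0)*(-18))*h(x, (-1 - 3) + 0) = (-8/3*0*(-18))*(-1*(-15)) = (0*(-18))*15 = 0*15 = 0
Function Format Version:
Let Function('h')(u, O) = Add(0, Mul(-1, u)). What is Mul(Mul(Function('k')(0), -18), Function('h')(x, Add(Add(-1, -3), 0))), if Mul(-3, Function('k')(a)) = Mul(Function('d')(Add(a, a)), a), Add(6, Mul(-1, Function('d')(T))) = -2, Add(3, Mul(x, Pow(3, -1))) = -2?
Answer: 0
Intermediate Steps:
x = -15 (x = Add(-9, Mul(3, -2)) = Add(-9, -6) = -15)
Function('d')(T) = 8 (Function('d')(T) = Add(6, Mul(-1, -2)) = Add(6, 2) = 8)
Function('h')(u, O) = Mul(-1, u)
Function('k')(a) = Mul(Rational(-8, 3), a) (Function('k')(a) = Mul(Rational(-1, 3), Mul(8, a)) = Mul(Rational(-8, 3), a))
Mul(Mul(Function('k')(0), -18), Function('h')(x, Add(Add(-1, -3), 0))) = Mul(Mul(Mul(Rational(-8, 3), 0), -18), Mul(-1, -15)) = Mul(Mul(0, -18), 15) = Mul(0, 15) = 0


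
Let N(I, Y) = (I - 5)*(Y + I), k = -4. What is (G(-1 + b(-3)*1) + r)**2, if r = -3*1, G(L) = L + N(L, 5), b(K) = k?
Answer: 64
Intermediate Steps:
N(I, Y) = (-5 + I)*(I + Y)
b(K) = -4
G(L) = -25 + L + L**2 (G(L) = L + (L**2 - 5*L - 5*5 + L*5) = L + (L**2 - 5*L - 25 + 5*L) = L + (-25 + L**2) = -25 + L + L**2)
r = -3
(G(-1 + b(-3)*1) + r)**2 = ((-25 + (-1 - 4*1) + (-1 - 4*1)**2) - 3)**2 = ((-25 + (-1 - 4) + (-1 - 4)**2) - 3)**2 = ((-25 - 5 + (-5)**2) - 3)**2 = ((-25 - 5 + 25) - 3)**2 = (-5 - 3)**2 = (-8)**2 = 64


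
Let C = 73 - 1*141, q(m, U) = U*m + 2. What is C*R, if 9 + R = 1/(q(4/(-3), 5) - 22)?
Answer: 12291/20 ≈ 614.55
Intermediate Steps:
q(m, U) = 2 + U*m
R = -723/80 (R = -9 + 1/((2 + 5*(4/(-3))) - 22) = -9 + 1/((2 + 5*(4*(-⅓))) - 22) = -9 + 1/((2 + 5*(-4/3)) - 22) = -9 + 1/((2 - 20/3) - 22) = -9 + 1/(-14/3 - 22) = -9 + 1/(-80/3) = -9 - 3/80 = -723/80 ≈ -9.0375)
C = -68 (C = 73 - 141 = -68)
C*R = -68*(-723/80) = 12291/20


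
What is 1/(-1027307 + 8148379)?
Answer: 1/7121072 ≈ 1.4043e-7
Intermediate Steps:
1/(-1027307 + 8148379) = 1/7121072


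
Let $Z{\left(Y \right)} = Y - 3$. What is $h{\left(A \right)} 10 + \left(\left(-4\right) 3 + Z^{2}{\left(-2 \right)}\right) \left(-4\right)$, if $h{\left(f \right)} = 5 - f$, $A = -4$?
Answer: $38$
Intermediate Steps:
$Z{\left(Y \right)} = -3 + Y$
$h{\left(A \right)} 10 + \left(\left(-4\right) 3 + Z^{2}{\left(-2 \right)}\right) \left(-4\right) = \left(5 - -4\right) 10 + \left(\left(-4\right) 3 + \left(-3 - 2\right)^{2}\right) \left(-4\right) = \left(5 + 4\right) 10 + \left(-12 + \left(-5\right)^{2}\right) \left(-4\right) = 9 \cdot 10 + \left(-12 + 25\right) \left(-4\right) = 90 + 13 \left(-4\right) = 90 - 52 = 38$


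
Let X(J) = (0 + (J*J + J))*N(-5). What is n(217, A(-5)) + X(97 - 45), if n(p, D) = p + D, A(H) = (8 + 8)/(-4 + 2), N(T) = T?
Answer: -13571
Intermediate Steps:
A(H) = -8 (A(H) = 16/(-2) = 16*(-½) = -8)
n(p, D) = D + p
X(J) = -5*J - 5*J² (X(J) = (0 + (J*J + J))*(-5) = (0 + (J² + J))*(-5) = (0 + (J + J²))*(-5) = (J + J²)*(-5) = -5*J - 5*J²)
n(217, A(-5)) + X(97 - 45) = (-8 + 217) - 5*(97 - 45)*(1 + (97 - 45)) = 209 - 5*52*(1 + 52) = 209 - 5*52*53 = 209 - 13780 = -13571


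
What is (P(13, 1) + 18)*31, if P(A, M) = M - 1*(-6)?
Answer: 775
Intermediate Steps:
P(A, M) = 6 + M (P(A, M) = M + 6 = 6 + M)
(P(13, 1) + 18)*31 = ((6 + 1) + 18)*31 = (7 + 18)*31 = 25*31 = 775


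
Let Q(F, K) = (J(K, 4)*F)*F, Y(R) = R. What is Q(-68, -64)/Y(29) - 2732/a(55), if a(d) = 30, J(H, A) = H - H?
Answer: -1366/15 ≈ -91.067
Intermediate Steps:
J(H, A) = 0
Q(F, K) = 0 (Q(F, K) = (0*F)*F = 0*F = 0)
Q(-68, -64)/Y(29) - 2732/a(55) = 0/29 - 2732/30 = 0*(1/29) - 2732*1/30 = 0 - 1366/15 = -1366/15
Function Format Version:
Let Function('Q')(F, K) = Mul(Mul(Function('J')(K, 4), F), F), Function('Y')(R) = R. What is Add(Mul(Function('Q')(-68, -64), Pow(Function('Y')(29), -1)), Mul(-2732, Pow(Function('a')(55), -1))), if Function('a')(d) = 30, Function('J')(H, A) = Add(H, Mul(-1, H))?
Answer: Rational(-1366, 15) ≈ -91.067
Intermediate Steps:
Function('J')(H, A) = 0
Function('Q')(F, K) = 0 (Function('Q')(F, K) = Mul(Mul(0, F), F) = Mul(0, F) = 0)
Add(Mul(Function('Q')(-68, -64), Pow(Function('Y')(29), -1)), Mul(-2732, Pow(Function('a')(55), -1))) = Add(Mul(0, Pow(29, -1)), Mul(-2732, Pow(30, -1))) = Add(Mul(0, Rational(1, 29)), Mul(-2732, Rational(1, 30))) = Add(0, Rational(-1366, 15)) = Rational(-1366, 15)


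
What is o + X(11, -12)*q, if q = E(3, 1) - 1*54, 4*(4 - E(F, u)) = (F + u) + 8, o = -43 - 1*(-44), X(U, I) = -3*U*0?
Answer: 1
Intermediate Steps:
X(U, I) = 0
o = 1 (o = -43 + 44 = 1)
E(F, u) = 2 - F/4 - u/4 (E(F, u) = 4 - ((F + u) + 8)/4 = 4 - (8 + F + u)/4 = 4 + (-2 - F/4 - u/4) = 2 - F/4 - u/4)
q = -53 (q = (2 - ¼*3 - ¼*1) - 1*54 = (2 - ¾ - ¼) - 54 = 1 - 54 = -53)
o + X(11, -12)*q = 1 + 0*(-53) = 1 + 0 = 1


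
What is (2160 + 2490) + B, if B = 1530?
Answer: 6180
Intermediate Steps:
(2160 + 2490) + B = (2160 + 2490) + 1530 = 4650 + 1530 = 6180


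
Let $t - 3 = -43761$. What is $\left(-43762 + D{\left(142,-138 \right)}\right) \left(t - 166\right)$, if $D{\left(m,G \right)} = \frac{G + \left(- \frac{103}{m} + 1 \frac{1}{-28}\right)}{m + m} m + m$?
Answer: $\frac{1907498276437}{994} \approx 1.919 \cdot 10^{9}$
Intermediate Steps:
$t = -43758$ ($t = 3 - 43761 = -43758$)
$D{\left(m,G \right)} = - \frac{1}{56} + m + \frac{G}{2} - \frac{103}{2 m}$ ($D{\left(m,G \right)} = \frac{G + \left(- \frac{103}{m} + 1 \left(- \frac{1}{28}\right)\right)}{2 m} m + m = \left(G - \left(\frac{1}{28} + \frac{103}{m}\right)\right) \frac{1}{2 m} m + m = \left(- \frac{1}{28} + G - \frac{103}{m}\right) \frac{1}{2 m} m + m = \frac{- \frac{1}{28} + G - \frac{103}{m}}{2 m} m + m = \left(- \frac{1}{56} + \frac{G}{2} - \frac{103}{2 m}\right) + m = - \frac{1}{56} + m + \frac{G}{2} - \frac{103}{2 m}$)
$\left(-43762 + D{\left(142,-138 \right)}\right) \left(t - 166\right) = \left(-43762 + \left(- \frac{1}{56} + 142 + \frac{1}{2} \left(-138\right) - \frac{103}{2 \cdot 142}\right)\right) \left(-43758 - 166\right) = \left(-43762 - - \frac{288735}{3976}\right) \left(-43924\right) = \left(-43762 + \frac{288735}{3976}\right) \left(-43924\right) = \left(- \frac{173708977}{3976}\right) \left(-43924\right) = \frac{1907498276437}{994}$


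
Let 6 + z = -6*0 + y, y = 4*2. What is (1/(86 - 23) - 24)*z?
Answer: -3022/63 ≈ -47.968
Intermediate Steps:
y = 8
z = 2 (z = -6 + (-6*0 + 8) = -6 + (0 + 8) = -6 + 8 = 2)
(1/(86 - 23) - 24)*z = (1/(86 - 23) - 24)*2 = (1/63 - 24)*2 = -1511/63*2 = -3022/63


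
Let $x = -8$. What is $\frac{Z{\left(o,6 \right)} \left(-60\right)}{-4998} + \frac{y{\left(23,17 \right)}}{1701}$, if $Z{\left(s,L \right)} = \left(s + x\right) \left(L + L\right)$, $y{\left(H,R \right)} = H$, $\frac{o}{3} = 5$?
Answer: $\frac{29551}{28917} \approx 1.0219$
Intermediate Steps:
$o = 15$ ($o = 3 \cdot 5 = 15$)
$Z{\left(s,L \right)} = 2 L \left(-8 + s\right)$ ($Z{\left(s,L \right)} = \left(s - 8\right) \left(L + L\right) = \left(-8 + s\right) 2 L = 2 L \left(-8 + s\right)$)
$\frac{Z{\left(o,6 \right)} \left(-60\right)}{-4998} + \frac{y{\left(23,17 \right)}}{1701} = \frac{2 \cdot 6 \left(-8 + 15\right) \left(-60\right)}{-4998} + \frac{23}{1701} = 2 \cdot 6 \cdot 7 \left(-60\right) \left(- \frac{1}{4998}\right) + 23 \cdot \frac{1}{1701} = 84 \left(-60\right) \left(- \frac{1}{4998}\right) + \frac{23}{1701} = \left(-5040\right) \left(- \frac{1}{4998}\right) + \frac{23}{1701} = \frac{120}{119} + \frac{23}{1701} = \frac{29551}{28917}$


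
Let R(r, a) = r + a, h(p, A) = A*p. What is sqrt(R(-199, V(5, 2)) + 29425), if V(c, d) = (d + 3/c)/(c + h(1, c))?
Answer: sqrt(2922626)/10 ≈ 170.96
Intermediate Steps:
V(c, d) = (d + 3/c)/(2*c) (V(c, d) = (d + 3/c)/(c + c*1) = (d + 3/c)/(c + c) = (d + 3/c)/((2*c)) = (d + 3/c)*(1/(2*c)) = (d + 3/c)/(2*c))
R(r, a) = a + r
sqrt(R(-199, V(5, 2)) + 29425) = sqrt(((1/2)*(3 + 5*2)/5**2 - 199) + 29425) = sqrt(((1/2)*(1/25)*(3 + 10) - 199) + 29425) = sqrt(((1/2)*(1/25)*13 - 199) + 29425) = sqrt((13/50 - 199) + 29425) = sqrt(-9937/50 + 29425) = sqrt(1461313/50) = sqrt(2922626)/10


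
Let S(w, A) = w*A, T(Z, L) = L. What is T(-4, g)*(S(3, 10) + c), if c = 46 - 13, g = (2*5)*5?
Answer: 3150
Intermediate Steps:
g = 50 (g = 10*5 = 50)
c = 33
S(w, A) = A*w
T(-4, g)*(S(3, 10) + c) = 50*(10*3 + 33) = 50*(30 + 33) = 50*63 = 3150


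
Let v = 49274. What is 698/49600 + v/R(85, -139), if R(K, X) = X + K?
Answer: -610988177/669600 ≈ -912.47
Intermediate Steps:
R(K, X) = K + X
698/49600 + v/R(85, -139) = 698/49600 + 49274/(85 - 139) = 698*(1/49600) + 49274/(-54) = 349/24800 + 49274*(-1/54) = 349/24800 - 24637/27 = -610988177/669600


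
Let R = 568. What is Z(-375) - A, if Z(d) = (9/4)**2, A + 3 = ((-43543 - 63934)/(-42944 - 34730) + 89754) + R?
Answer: -56121218067/621392 ≈ -90315.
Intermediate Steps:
A = 7015545483/77674 (A = -3 + (((-43543 - 63934)/(-42944 - 34730) + 89754) + 568) = -3 + ((-107477/(-77674) + 89754) + 568) = -3 + ((-107477*(-1/77674) + 89754) + 568) = -3 + ((107477/77674 + 89754) + 568) = -3 + (6971659673/77674 + 568) = -3 + 7015778505/77674 = 7015545483/77674 ≈ 90320.)
Z(d) = 81/16 (Z(d) = (9*(1/4))**2 = (9/4)**2 = 81/16)
Z(-375) - A = 81/16 - 1*7015545483/77674 = 81/16 - 7015545483/77674 = -56121218067/621392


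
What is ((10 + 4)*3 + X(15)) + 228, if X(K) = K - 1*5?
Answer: 280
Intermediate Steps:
X(K) = -5 + K (X(K) = K - 5 = -5 + K)
((10 + 4)*3 + X(15)) + 228 = ((10 + 4)*3 + (-5 + 15)) + 228 = (14*3 + 10) + 228 = (42 + 10) + 228 = 52 + 228 = 280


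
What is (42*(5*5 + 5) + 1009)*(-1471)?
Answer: -3337699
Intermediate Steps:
(42*(5*5 + 5) + 1009)*(-1471) = (42*(25 + 5) + 1009)*(-1471) = (42*30 + 1009)*(-1471) = (1260 + 1009)*(-1471) = 2269*(-1471) = -3337699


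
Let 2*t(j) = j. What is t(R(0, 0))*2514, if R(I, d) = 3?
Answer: 3771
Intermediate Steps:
t(j) = j/2
t(R(0, 0))*2514 = ((½)*3)*2514 = (3/2)*2514 = 3771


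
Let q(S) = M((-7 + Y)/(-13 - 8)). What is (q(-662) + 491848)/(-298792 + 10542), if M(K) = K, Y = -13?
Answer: -5164414/3026625 ≈ -1.7063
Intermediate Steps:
q(S) = 20/21 (q(S) = (-7 - 13)/(-13 - 8) = -20/(-21) = -20*(-1/21) = 20/21)
(q(-662) + 491848)/(-298792 + 10542) = (20/21 + 491848)/(-298792 + 10542) = (10328828/21)/(-288250) = (10328828/21)*(-1/288250) = -5164414/3026625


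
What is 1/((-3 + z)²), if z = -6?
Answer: 1/81 ≈ 0.012346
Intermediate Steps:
1/((-3 + z)²) = 1/((-3 - 6)²) = 1/((-9)²) = 1/81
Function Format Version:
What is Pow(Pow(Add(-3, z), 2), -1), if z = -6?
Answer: Rational(1, 81) ≈ 0.012346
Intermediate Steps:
Pow(Pow(Add(-3, z), 2), -1) = Pow(Pow(Add(-3, -6), 2), -1) = Pow(Pow(-9, 2), -1) = Pow(81, -1) = Rational(1, 81)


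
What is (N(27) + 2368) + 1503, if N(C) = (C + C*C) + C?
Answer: 4654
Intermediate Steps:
N(C) = C² + 2*C (N(C) = (C + C²) + C = C² + 2*C)
(N(27) + 2368) + 1503 = (27*(2 + 27) + 2368) + 1503 = (27*29 + 2368) + 1503 = (783 + 2368) + 1503 = 3151 + 1503 = 4654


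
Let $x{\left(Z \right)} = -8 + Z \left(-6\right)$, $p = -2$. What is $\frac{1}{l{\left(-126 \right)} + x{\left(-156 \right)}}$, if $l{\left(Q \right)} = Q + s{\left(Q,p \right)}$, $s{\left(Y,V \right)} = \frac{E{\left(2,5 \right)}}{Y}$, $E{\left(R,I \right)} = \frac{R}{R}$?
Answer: $\frac{126}{101051} \approx 0.0012469$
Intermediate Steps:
$E{\left(R,I \right)} = 1$
$x{\left(Z \right)} = -8 - 6 Z$
$s{\left(Y,V \right)} = \frac{1}{Y}$ ($s{\left(Y,V \right)} = 1 \frac{1}{Y} = \frac{1}{Y}$)
$l{\left(Q \right)} = Q + \frac{1}{Q}$
$\frac{1}{l{\left(-126 \right)} + x{\left(-156 \right)}} = \frac{1}{\left(-126 + \frac{1}{-126}\right) - -928} = \frac{1}{\left(-126 - \frac{1}{126}\right) + \left(-8 + 936\right)} = \frac{1}{- \frac{15877}{126} + 928} = \frac{1}{\frac{101051}{126}} = \frac{126}{101051}$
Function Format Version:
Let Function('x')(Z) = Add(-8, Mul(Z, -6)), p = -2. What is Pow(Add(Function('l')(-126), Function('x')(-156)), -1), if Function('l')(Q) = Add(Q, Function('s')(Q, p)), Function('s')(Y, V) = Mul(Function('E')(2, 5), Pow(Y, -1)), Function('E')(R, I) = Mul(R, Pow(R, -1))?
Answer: Rational(126, 101051) ≈ 0.0012469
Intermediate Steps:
Function('E')(R, I) = 1
Function('x')(Z) = Add(-8, Mul(-6, Z))
Function('s')(Y, V) = Pow(Y, -1) (Function('s')(Y, V) = Mul(1, Pow(Y, -1)) = Pow(Y, -1))
Function('l')(Q) = Add(Q, Pow(Q, -1))
Pow(Add(Function('l')(-126), Function('x')(-156)), -1) = Pow(Add(Add(-126, Pow(-126, -1)), Add(-8, Mul(-6, -156))), -1) = Pow(Add(Add(-126, Rational(-1, 126)), Add(-8, 936)), -1) = Pow(Add(Rational(-15877, 126), 928), -1) = Pow(Rational(101051, 126), -1) = Rational(126, 101051)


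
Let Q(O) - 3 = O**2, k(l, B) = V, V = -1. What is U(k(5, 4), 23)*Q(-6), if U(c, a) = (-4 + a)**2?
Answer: 14079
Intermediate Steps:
k(l, B) = -1
Q(O) = 3 + O**2
U(k(5, 4), 23)*Q(-6) = (-4 + 23)**2*(3 + (-6)**2) = 19**2*(3 + 36) = 361*39 = 14079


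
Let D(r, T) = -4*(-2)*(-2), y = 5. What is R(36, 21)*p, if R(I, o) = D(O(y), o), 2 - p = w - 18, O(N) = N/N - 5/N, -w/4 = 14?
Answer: -1216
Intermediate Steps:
w = -56 (w = -4*14 = -56)
O(N) = 1 - 5/N
p = 76 (p = 2 - (-56 - 18) = 2 - 1*(-74) = 2 + 74 = 76)
D(r, T) = -16 (D(r, T) = 8*(-2) = -16)
R(I, o) = -16
R(36, 21)*p = -16*76 = -1216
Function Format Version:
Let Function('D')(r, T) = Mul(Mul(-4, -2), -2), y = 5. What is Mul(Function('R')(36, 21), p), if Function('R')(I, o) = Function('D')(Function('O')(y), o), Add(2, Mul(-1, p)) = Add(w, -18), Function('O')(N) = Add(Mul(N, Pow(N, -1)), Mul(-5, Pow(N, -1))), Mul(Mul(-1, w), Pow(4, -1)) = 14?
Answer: -1216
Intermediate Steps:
w = -56 (w = Mul(-4, 14) = -56)
Function('O')(N) = Add(1, Mul(-5, Pow(N, -1)))
p = 76 (p = Add(2, Mul(-1, Add(-56, -18))) = Add(2, Mul(-1, -74)) = Add(2, 74) = 76)
Function('D')(r, T) = -16 (Function('D')(r, T) = Mul(8, -2) = -16)
Function('R')(I, o) = -16
Mul(Function('R')(36, 21), p) = Mul(-16, 76) = -1216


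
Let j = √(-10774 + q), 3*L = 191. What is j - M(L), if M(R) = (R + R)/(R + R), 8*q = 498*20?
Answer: -1 + I*√9529 ≈ -1.0 + 97.617*I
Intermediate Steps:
L = 191/3 (L = (⅓)*191 = 191/3 ≈ 63.667)
q = 1245 (q = (498*20)/8 = (⅛)*9960 = 1245)
M(R) = 1 (M(R) = (2*R)/((2*R)) = (2*R)*(1/(2*R)) = 1)
j = I*√9529 (j = √(-10774 + 1245) = √(-9529) = I*√9529 ≈ 97.617*I)
j - M(L) = I*√9529 - 1*1 = I*√9529 - 1 = -1 + I*√9529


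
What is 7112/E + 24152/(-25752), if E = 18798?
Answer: -5642939/10085127 ≈ -0.55953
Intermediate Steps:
7112/E + 24152/(-25752) = 7112/18798 + 24152/(-25752) = 7112*(1/18798) + 24152*(-1/25752) = 3556/9399 - 3019/3219 = -5642939/10085127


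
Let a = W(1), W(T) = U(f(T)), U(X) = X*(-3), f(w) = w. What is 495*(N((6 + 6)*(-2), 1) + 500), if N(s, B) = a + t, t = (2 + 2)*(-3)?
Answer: 240075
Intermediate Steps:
t = -12 (t = 4*(-3) = -12)
U(X) = -3*X
W(T) = -3*T
a = -3 (a = -3*1 = -3)
N(s, B) = -15 (N(s, B) = -3 - 12 = -15)
495*(N((6 + 6)*(-2), 1) + 500) = 495*(-15 + 500) = 495*485 = 240075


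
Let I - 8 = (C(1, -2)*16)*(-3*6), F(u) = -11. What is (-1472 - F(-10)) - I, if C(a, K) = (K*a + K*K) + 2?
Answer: -317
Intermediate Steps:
C(a, K) = 2 + K² + K*a (C(a, K) = (K*a + K²) + 2 = (K² + K*a) + 2 = 2 + K² + K*a)
I = -1144 (I = 8 + ((2 + (-2)² - 2*1)*16)*(-3*6) = 8 + ((2 + 4 - 2)*16)*(-18) = 8 + (4*16)*(-18) = 8 + 64*(-18) = 8 - 1152 = -1144)
(-1472 - F(-10)) - I = (-1472 - 1*(-11)) - 1*(-1144) = (-1472 + 11) + 1144 = -1461 + 1144 = -317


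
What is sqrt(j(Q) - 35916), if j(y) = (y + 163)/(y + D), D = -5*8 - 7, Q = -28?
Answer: I*sqrt(897945)/5 ≈ 189.52*I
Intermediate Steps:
D = -47 (D = -40 - 7 = -47)
j(y) = (163 + y)/(-47 + y) (j(y) = (y + 163)/(y - 47) = (163 + y)/(-47 + y))
sqrt(j(Q) - 35916) = sqrt((163 - 28)/(-47 - 28) - 35916) = sqrt(135/(-75) - 35916) = sqrt(-1/75*135 - 35916) = sqrt(-9/5 - 35916) = sqrt(-179589/5) = I*sqrt(897945)/5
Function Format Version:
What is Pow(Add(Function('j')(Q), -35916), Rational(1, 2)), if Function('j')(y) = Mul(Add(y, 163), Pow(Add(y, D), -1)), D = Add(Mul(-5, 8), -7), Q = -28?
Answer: Mul(Rational(1, 5), I, Pow(897945, Rational(1, 2))) ≈ Mul(189.52, I)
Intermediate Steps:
D = -47 (D = Add(-40, -7) = -47)
Function('j')(y) = Mul(Pow(Add(-47, y), -1), Add(163, y)) (Function('j')(y) = Mul(Add(y, 163), Pow(Add(y, -47), -1)) = Mul(Add(163, y), Pow(Add(-47, y), -1)) = Mul(Pow(Add(-47, y), -1), Add(163, y)))
Pow(Add(Function('j')(Q), -35916), Rational(1, 2)) = Pow(Add(Mul(Pow(Add(-47, -28), -1), Add(163, -28)), -35916), Rational(1, 2)) = Pow(Add(Mul(Pow(-75, -1), 135), -35916), Rational(1, 2)) = Pow(Add(Mul(Rational(-1, 75), 135), -35916), Rational(1, 2)) = Pow(Add(Rational(-9, 5), -35916), Rational(1, 2)) = Pow(Rational(-179589, 5), Rational(1, 2)) = Mul(Rational(1, 5), I, Pow(897945, Rational(1, 2)))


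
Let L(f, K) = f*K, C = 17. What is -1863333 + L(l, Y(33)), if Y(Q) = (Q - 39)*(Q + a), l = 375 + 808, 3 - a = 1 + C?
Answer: -1991097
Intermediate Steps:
a = -15 (a = 3 - (1 + 17) = 3 - 1*18 = 3 - 18 = -15)
l = 1183
Y(Q) = (-39 + Q)*(-15 + Q) (Y(Q) = (Q - 39)*(Q - 15) = (-39 + Q)*(-15 + Q))
L(f, K) = K*f
-1863333 + L(l, Y(33)) = -1863333 + (585 + 33² - 54*33)*1183 = -1863333 + (585 + 1089 - 1782)*1183 = -1863333 - 108*1183 = -1863333 - 127764 = -1991097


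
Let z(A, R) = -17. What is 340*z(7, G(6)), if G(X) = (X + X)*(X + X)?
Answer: -5780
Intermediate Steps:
G(X) = 4*X² (G(X) = (2*X)*(2*X) = 4*X²)
340*z(7, G(6)) = 340*(-17) = -5780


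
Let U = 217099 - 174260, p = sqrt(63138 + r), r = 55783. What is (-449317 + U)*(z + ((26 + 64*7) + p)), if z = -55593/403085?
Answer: -77640020183166/403085 - 406478*sqrt(118921) ≈ -3.3279e+8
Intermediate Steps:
p = sqrt(118921) (p = sqrt(63138 + 55783) = sqrt(118921) ≈ 344.85)
U = 42839
z = -55593/403085 (z = -55593*1/403085 = -55593/403085 ≈ -0.13792)
(-449317 + U)*(z + ((26 + 64*7) + p)) = (-449317 + 42839)*(-55593/403085 + ((26 + 64*7) + sqrt(118921))) = -406478*(-55593/403085 + ((26 + 448) + sqrt(118921))) = -406478*(-55593/403085 + (474 + sqrt(118921))) = -406478*(191006697/403085 + sqrt(118921)) = -77640020183166/403085 - 406478*sqrt(118921)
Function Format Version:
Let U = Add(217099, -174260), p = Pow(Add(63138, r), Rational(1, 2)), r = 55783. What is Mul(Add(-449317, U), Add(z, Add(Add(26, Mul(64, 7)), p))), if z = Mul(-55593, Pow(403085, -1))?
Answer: Add(Rational(-77640020183166, 403085), Mul(-406478, Pow(118921, Rational(1, 2)))) ≈ -3.3279e+8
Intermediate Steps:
p = Pow(118921, Rational(1, 2)) (p = Pow(Add(63138, 55783), Rational(1, 2)) = Pow(118921, Rational(1, 2)) ≈ 344.85)
U = 42839
z = Rational(-55593, 403085) (z = Mul(-55593, Rational(1, 403085)) = Rational(-55593, 403085) ≈ -0.13792)
Mul(Add(-449317, U), Add(z, Add(Add(26, Mul(64, 7)), p))) = Mul(Add(-449317, 42839), Add(Rational(-55593, 403085), Add(Add(26, Mul(64, 7)), Pow(118921, Rational(1, 2))))) = Mul(-406478, Add(Rational(-55593, 403085), Add(Add(26, 448), Pow(118921, Rational(1, 2))))) = Mul(-406478, Add(Rational(-55593, 403085), Add(474, Pow(118921, Rational(1, 2))))) = Mul(-406478, Add(Rational(191006697, 403085), Pow(118921, Rational(1, 2)))) = Add(Rational(-77640020183166, 403085), Mul(-406478, Pow(118921, Rational(1, 2))))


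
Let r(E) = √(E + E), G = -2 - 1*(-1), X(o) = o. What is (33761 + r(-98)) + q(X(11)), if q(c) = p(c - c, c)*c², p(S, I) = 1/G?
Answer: 33640 + 14*I ≈ 33640.0 + 14.0*I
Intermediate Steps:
G = -1 (G = -2 + 1 = -1)
p(S, I) = -1 (p(S, I) = 1/(-1) = -1)
r(E) = √2*√E (r(E) = √(2*E) = √2*√E)
q(c) = -c²
(33761 + r(-98)) + q(X(11)) = (33761 + √2*√(-98)) - 1*11² = (33761 + √2*(7*I*√2)) - 1*121 = (33761 + 14*I) - 121 = 33640 + 14*I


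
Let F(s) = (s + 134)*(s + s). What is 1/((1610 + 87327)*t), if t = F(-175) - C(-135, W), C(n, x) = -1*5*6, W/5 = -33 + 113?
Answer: 1/1278914060 ≈ 7.8191e-10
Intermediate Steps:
F(s) = 2*s*(134 + s) (F(s) = (134 + s)*(2*s) = 2*s*(134 + s))
W = 400 (W = 5*(-33 + 113) = 5*80 = 400)
C(n, x) = -30 (C(n, x) = -5*6 = -30)
t = 14380 (t = 2*(-175)*(134 - 175) - 1*(-30) = 2*(-175)*(-41) + 30 = 14350 + 30 = 14380)
1/((1610 + 87327)*t) = 1/((1610 + 87327)*14380) = (1/14380)/88937 = (1/88937)*(1/14380) = 1/1278914060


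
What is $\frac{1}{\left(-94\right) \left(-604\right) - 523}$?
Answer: $\frac{1}{56253} \approx 1.7777 \cdot 10^{-5}$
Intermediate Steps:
$\frac{1}{\left(-94\right) \left(-604\right) - 523} = \frac{1}{56776 - 523} = \frac{1}{56253}$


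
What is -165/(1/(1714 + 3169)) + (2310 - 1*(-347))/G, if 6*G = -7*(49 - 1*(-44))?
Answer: -174841129/217 ≈ -8.0572e+5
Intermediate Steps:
G = -217/2 (G = (-7*(49 - 1*(-44)))/6 = (-7*(49 + 44))/6 = (-7*93)/6 = (⅙)*(-651) = -217/2 ≈ -108.50)
-165/(1/(1714 + 3169)) + (2310 - 1*(-347))/G = -165/(1/(1714 + 3169)) + (2310 - 1*(-347))/(-217/2) = -165/(1/4883) + (2310 + 347)*(-2/217) = -165/1/4883 + 2657*(-2/217) = -165*4883 - 5314/217 = -805695 - 5314/217 = -174841129/217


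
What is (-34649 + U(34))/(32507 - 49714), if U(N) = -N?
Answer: 34683/17207 ≈ 2.0156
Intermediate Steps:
(-34649 + U(34))/(32507 - 49714) = (-34649 - 1*34)/(32507 - 49714) = (-34649 - 34)/(-17207) = -34683*(-1/17207) = 34683/17207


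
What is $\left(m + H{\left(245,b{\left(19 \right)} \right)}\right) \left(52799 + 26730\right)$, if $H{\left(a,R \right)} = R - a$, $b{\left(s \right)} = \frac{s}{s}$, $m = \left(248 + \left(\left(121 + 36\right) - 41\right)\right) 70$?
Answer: $2006993844$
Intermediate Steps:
$m = 25480$ ($m = \left(248 + \left(157 - 41\right)\right) 70 = \left(248 + 116\right) 70 = 364 \cdot 70 = 25480$)
$b{\left(s \right)} = 1$
$\left(m + H{\left(245,b{\left(19 \right)} \right)}\right) \left(52799 + 26730\right) = \left(25480 + \left(1 - 245\right)\right) \left(52799 + 26730\right) = \left(25480 + \left(1 - 245\right)\right) 79529 = \left(25480 - 244\right) 79529 = 25236 \cdot 79529 = 2006993844$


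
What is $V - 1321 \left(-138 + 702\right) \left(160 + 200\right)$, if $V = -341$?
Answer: $-268216181$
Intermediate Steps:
$V - 1321 \left(-138 + 702\right) \left(160 + 200\right) = -341 - 1321 \left(-138 + 702\right) \left(160 + 200\right) = -341 - 1321 \cdot 564 \cdot 360 = -341 - 268215840 = -268216181$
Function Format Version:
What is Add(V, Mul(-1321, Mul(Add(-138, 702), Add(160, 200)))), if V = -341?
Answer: -268216181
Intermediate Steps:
Add(V, Mul(-1321, Mul(Add(-138, 702), Add(160, 200)))) = Add(-341, Mul(-1321, Mul(Add(-138, 702), Add(160, 200)))) = Add(-341, Mul(-1321, Mul(564, 360))) = Add(-341, Mul(-1321, 203040)) = Add(-341, -268215840) = -268216181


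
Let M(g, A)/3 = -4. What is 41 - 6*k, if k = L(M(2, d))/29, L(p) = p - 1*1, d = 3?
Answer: 1267/29 ≈ 43.690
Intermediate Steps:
M(g, A) = -12 (M(g, A) = 3*(-4) = -12)
L(p) = -1 + p (L(p) = p - 1 = -1 + p)
k = -13/29 (k = (-1 - 12)/29 = -13*1/29 = -13/29 ≈ -0.44828)
41 - 6*k = 41 - 6*(-13/29) = 41 + 78/29 = 1267/29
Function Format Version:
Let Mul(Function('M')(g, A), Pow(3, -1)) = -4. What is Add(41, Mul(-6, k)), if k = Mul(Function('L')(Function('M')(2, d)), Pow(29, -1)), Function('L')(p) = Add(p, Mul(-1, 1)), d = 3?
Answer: Rational(1267, 29) ≈ 43.690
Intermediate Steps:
Function('M')(g, A) = -12 (Function('M')(g, A) = Mul(3, -4) = -12)
Function('L')(p) = Add(-1, p) (Function('L')(p) = Add(p, -1) = Add(-1, p))
k = Rational(-13, 29) (k = Mul(Add(-1, -12), Pow(29, -1)) = Mul(-13, Rational(1, 29)) = Rational(-13, 29) ≈ -0.44828)
Add(41, Mul(-6, k)) = Add(41, Mul(-6, Rational(-13, 29))) = Add(41, Rational(78, 29)) = Rational(1267, 29)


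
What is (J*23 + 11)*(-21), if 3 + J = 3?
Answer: -231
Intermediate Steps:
J = 0 (J = -3 + 3 = 0)
(J*23 + 11)*(-21) = (0*23 + 11)*(-21) = (0 + 11)*(-21) = 11*(-21) = -231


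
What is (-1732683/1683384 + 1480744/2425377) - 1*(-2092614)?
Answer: 2847936060983692919/1360946945256 ≈ 2.0926e+6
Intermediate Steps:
(-1732683/1683384 + 1480744/2425377) - 1*(-2092614) = (-1732683*1/1683384 + 1480744*(1/2425377)) + 2092614 = (-577561/561128 + 1480744/2425377) + 2092614 = -569916246265/1360946945256 + 2092614 = 2847936060983692919/1360946945256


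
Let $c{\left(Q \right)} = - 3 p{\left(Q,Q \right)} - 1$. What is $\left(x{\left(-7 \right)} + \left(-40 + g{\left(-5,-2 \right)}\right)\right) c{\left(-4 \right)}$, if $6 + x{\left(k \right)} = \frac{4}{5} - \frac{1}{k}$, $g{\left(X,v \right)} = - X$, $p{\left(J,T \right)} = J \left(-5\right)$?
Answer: $\frac{85522}{35} \approx 2443.5$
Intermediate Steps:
$p{\left(J,T \right)} = - 5 J$
$x{\left(k \right)} = - \frac{26}{5} - \frac{1}{k}$ ($x{\left(k \right)} = -6 + \left(\frac{4}{5} - \frac{1}{k}\right) = - \frac{26}{5} - \frac{1}{k}$)
$c{\left(Q \right)} = -1 + 15 Q$ ($c{\left(Q \right)} = - 3 \left(- 5 Q\right) - 1 = 15 Q - 1 = -1 + 15 Q$)
$\left(x{\left(-7 \right)} + \left(-40 + g{\left(-5,-2 \right)}\right)\right) c{\left(-4 \right)} = \left(\left(- \frac{26}{5} - \frac{1}{-7}\right) - 35\right) \left(-1 + 15 \left(-4\right)\right) = \left(\left(- \frac{26}{5} - - \frac{1}{7}\right) + \left(-40 + 5\right)\right) \left(-1 - 60\right) = \left(\left(- \frac{26}{5} + \frac{1}{7}\right) - 35\right) \left(-61\right) = \left(- \frac{177}{35} - 35\right) \left(-61\right) = \left(- \frac{1402}{35}\right) \left(-61\right) = \frac{85522}{35}$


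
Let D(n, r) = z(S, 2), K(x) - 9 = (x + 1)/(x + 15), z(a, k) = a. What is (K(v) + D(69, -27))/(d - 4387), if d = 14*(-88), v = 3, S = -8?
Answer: -11/50571 ≈ -0.00021752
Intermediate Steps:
K(x) = 9 + (1 + x)/(15 + x) (K(x) = 9 + (x + 1)/(x + 15) = 9 + (1 + x)/(15 + x))
d = -1232
D(n, r) = -8
(K(v) + D(69, -27))/(d - 4387) = (2*(68 + 5*3)/(15 + 3) - 8)/(-1232 - 4387) = (2*(68 + 15)/18 - 8)/(-5619) = (2*(1/18)*83 - 8)*(-1/5619) = (83/9 - 8)*(-1/5619) = (11/9)*(-1/5619) = -11/50571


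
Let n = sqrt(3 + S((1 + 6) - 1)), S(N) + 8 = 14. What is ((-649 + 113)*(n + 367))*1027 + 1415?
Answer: -203673225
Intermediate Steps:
S(N) = 6 (S(N) = -8 + 14 = 6)
n = 3 (n = sqrt(3 + 6) = sqrt(9) = 3)
((-649 + 113)*(n + 367))*1027 + 1415 = ((-649 + 113)*(3 + 367))*1027 + 1415 = -536*370*1027 + 1415 = -198320*1027 + 1415 = -203674640 + 1415 = -203673225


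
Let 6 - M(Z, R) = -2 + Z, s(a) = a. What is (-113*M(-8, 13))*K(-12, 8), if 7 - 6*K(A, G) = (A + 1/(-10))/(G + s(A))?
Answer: -5989/5 ≈ -1197.8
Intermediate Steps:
M(Z, R) = 8 - Z (M(Z, R) = 6 - (-2 + Z) = 6 + (2 - Z) = 8 - Z)
K(A, G) = 7/6 - (-⅒ + A)/(6*(A + G)) (K(A, G) = 7/6 - (A + 1/(-10))/(6*(G + A)) = 7/6 - (A - ⅒)/(6*(A + G)) = 7/6 - (-⅒ + A)/(6*(A + G)))
(-113*M(-8, 13))*K(-12, 8) = (-113*(8 - 1*(-8)))*((1/60 - 12 + (7/6)*8)/(-12 + 8)) = (-113*(8 + 8))*((1/60 - 12 + 28/3)/(-4)) = (-113*16)*(-¼*(-53/20)) = -1808*53/80 = -5989/5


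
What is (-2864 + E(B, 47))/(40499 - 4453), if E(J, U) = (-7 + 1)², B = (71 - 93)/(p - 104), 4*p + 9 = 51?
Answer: -1414/18023 ≈ -0.078455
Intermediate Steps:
p = 21/2 (p = -9/4 + (¼)*51 = -9/4 + 51/4 = 21/2 ≈ 10.500)
B = 4/17 (B = (71 - 93)/(21/2 - 104) = -22/(-187/2) = -22*(-2/187) = 4/17 ≈ 0.23529)
E(J, U) = 36 (E(J, U) = (-6)² = 36)
(-2864 + E(B, 47))/(40499 - 4453) = (-2864 + 36)/(40499 - 4453) = -2828/36046 = -2828*1/36046 = -1414/18023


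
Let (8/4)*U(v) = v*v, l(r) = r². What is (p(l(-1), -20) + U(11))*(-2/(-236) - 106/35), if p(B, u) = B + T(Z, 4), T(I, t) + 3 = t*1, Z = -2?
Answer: -311825/1652 ≈ -188.76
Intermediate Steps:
U(v) = v²/2 (U(v) = (v*v)/2 = v²/2)
T(I, t) = -3 + t (T(I, t) = -3 + t*1 = -3 + t)
p(B, u) = 1 + B (p(B, u) = B + (-3 + 4) = B + 1 = 1 + B)
(p(l(-1), -20) + U(11))*(-2/(-236) - 106/35) = ((1 + (-1)²) + (½)*11²)*(-2/(-236) - 106/35) = ((1 + 1) + (½)*121)*(-2*(-1/236) - 106*1/35) = (2 + 121/2)*(1/118 - 106/35) = (125/2)*(-12473/4130) = -311825/1652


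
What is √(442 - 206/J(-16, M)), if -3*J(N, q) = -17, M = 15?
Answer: 4*√7327/17 ≈ 20.141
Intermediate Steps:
J(N, q) = 17/3 (J(N, q) = -⅓*(-17) = 17/3)
√(442 - 206/J(-16, M)) = √(442 - 206/17/3) = √(442 - 206*3/17) = √(442 - 618/17) = √(6896/17) = 4*√7327/17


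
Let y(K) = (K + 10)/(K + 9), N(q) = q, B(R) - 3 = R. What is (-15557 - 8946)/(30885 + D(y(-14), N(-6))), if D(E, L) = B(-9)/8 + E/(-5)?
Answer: -2450300/3088409 ≈ -0.79339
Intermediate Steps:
B(R) = 3 + R
y(K) = (10 + K)/(9 + K)
D(E, L) = -¾ - E/5 (D(E, L) = (3 - 9)/8 + E/(-5) = -6*⅛ + E*(-⅕) = -¾ - E/5)
(-15557 - 8946)/(30885 + D(y(-14), N(-6))) = (-15557 - 8946)/(30885 + (-¾ - (10 - 14)/(5*(9 - 14)))) = -24503/(30885 + (-¾ - (-4)/(5*(-5)))) = -24503/(30885 + (-¾ - (-1)*(-4)/25)) = -24503/(30885 + (-¾ - ⅕*⅘)) = -24503/(30885 + (-¾ - 4/25)) = -24503/(30885 - 91/100) = -24503/3088409/100 = -24503*100/3088409 = -2450300/3088409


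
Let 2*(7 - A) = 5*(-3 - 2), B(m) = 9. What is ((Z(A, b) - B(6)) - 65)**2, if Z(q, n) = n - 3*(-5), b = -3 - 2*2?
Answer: 4356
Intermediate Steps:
b = -7 (b = -3 - 4 = -7)
A = 39/2 (A = 7 - 5*(-3 - 2)/2 = 7 - 5*(-5)/2 = 7 - 1/2*(-25) = 7 + 25/2 = 39/2 ≈ 19.500)
Z(q, n) = 15 + n (Z(q, n) = n + 15 = 15 + n)
((Z(A, b) - B(6)) - 65)**2 = (((15 - 7) - 1*9) - 65)**2 = ((8 - 9) - 65)**2 = (-1 - 65)**2 = (-66)**2 = 4356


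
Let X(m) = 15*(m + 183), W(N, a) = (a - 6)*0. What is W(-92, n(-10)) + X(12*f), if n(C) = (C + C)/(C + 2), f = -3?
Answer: 2205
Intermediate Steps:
n(C) = 2*C/(2 + C) (n(C) = (2*C)/(2 + C) = 2*C/(2 + C))
W(N, a) = 0 (W(N, a) = (-6 + a)*0 = 0)
X(m) = 2745 + 15*m (X(m) = 15*(183 + m) = 2745 + 15*m)
W(-92, n(-10)) + X(12*f) = 0 + (2745 + 15*(12*(-3))) = 0 + (2745 + 15*(-36)) = 0 + (2745 - 540) = 0 + 2205 = 2205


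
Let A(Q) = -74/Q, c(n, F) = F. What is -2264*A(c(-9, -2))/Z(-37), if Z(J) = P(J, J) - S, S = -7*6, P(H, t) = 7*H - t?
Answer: 20942/45 ≈ 465.38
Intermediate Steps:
P(H, t) = -t + 7*H
S = -42
Z(J) = 42 + 6*J (Z(J) = (-J + 7*J) - 1*(-42) = 6*J + 42 = 42 + 6*J)
-2264*A(c(-9, -2))/Z(-37) = -2264*37/(42 + 6*(-37)) = -2264*37/(42 - 222) = -2264/((-180/37)) = -2264/((-180*1/37)) = -2264/(-180/37) = -2264*(-37/180) = 20942/45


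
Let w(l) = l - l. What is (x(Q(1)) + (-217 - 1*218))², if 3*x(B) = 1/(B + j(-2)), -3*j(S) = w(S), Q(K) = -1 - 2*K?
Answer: 15335056/81 ≈ 1.8932e+5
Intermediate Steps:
w(l) = 0
j(S) = 0 (j(S) = -⅓*0 = 0)
x(B) = 1/(3*B) (x(B) = 1/(3*(B + 0)) = 1/(3*B))
(x(Q(1)) + (-217 - 1*218))² = (1/(3*(-1 - 2*1)) + (-217 - 1*218))² = (1/(3*(-1 - 2)) + (-217 - 218))² = ((⅓)/(-3) - 435)² = ((⅓)*(-⅓) - 435)² = (-⅑ - 435)² = (-3916/9)² = 15335056/81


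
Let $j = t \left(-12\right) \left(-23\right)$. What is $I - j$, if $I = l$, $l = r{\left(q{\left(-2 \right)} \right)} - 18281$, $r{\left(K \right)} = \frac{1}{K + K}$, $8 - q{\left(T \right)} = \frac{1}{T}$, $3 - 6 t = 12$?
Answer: $- \frac{303738}{17} \approx -17867.0$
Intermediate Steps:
$t = - \frac{3}{2}$ ($t = \frac{1}{2} - 2 = - \frac{3}{2} \approx -1.5$)
$q{\left(T \right)} = 8 - \frac{1}{T}$
$r{\left(K \right)} = \frac{1}{2 K}$
$j = -414$ ($j = \left(- \frac{3}{2}\right) \left(-12\right) \left(-23\right) = 18 \left(-23\right) = -414$)
$l = - \frac{310776}{17}$ ($l = \frac{1}{2 \left(8 - \frac{1}{-2}\right)} - 18281 = \frac{1}{2 \left(8 - - \frac{1}{2}\right)} - 18281 = \frac{1}{2 \left(8 + \frac{1}{2}\right)} - 18281 = \frac{1}{2 \cdot \frac{17}{2}} - 18281 = \frac{1}{2} \cdot \frac{2}{17} - 18281 = \frac{1}{17} - 18281 = - \frac{310776}{17} \approx -18281.0$)
$I = - \frac{310776}{17} \approx -18281.0$
$I - j = - \frac{310776}{17} - -414 = - \frac{310776}{17} + 414 = - \frac{303738}{17}$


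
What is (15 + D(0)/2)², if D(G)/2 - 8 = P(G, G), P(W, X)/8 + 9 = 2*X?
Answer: 2401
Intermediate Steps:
P(W, X) = -72 + 16*X (P(W, X) = -72 + 8*(2*X) = -72 + 16*X)
D(G) = -128 + 32*G (D(G) = 16 + 2*(-72 + 16*G) = 16 + (-144 + 32*G) = -128 + 32*G)
(15 + D(0)/2)² = (15 + (-128 + 32*0)/2)² = (15 + (-128 + 0)*(½))² = (15 - 128*½)² = (15 - 64)² = (-49)² = 2401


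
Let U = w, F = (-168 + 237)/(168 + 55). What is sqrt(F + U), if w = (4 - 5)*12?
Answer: I*sqrt(581361)/223 ≈ 3.4192*I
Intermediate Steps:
w = -12 (w = -1*12 = -12)
F = 69/223 ≈ 0.30942
U = -12
sqrt(F + U) = sqrt(69/223 - 12) = sqrt(-2607/223) = I*sqrt(581361)/223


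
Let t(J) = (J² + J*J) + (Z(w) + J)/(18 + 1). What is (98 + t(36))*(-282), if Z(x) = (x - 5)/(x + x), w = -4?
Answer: -57693957/76 ≈ -7.5913e+5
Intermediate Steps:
Z(x) = (-5 + x)/(2*x) (Z(x) = (-5 + x)/((2*x)) = (-5 + x)*(1/(2*x)) = (-5 + x)/(2*x))
t(J) = 9/152 + 2*J² + J/19 (t(J) = (J² + J*J) + ((½)*(-5 - 4)/(-4) + J)/(18 + 1) = (J² + J²) + ((½)*(-¼)*(-9) + J)/19 = 2*J² + (9/8 + J)*(1/19) = 2*J² + (9/152 + J/19) = 9/152 + 2*J² + J/19)
(98 + t(36))*(-282) = (98 + (9/152 + 2*36² + (1/19)*36))*(-282) = (98 + (9/152 + 2*1296 + 36/19))*(-282) = (98 + (9/152 + 2592 + 36/19))*(-282) = (98 + 394281/152)*(-282) = (409177/152)*(-282) = -57693957/76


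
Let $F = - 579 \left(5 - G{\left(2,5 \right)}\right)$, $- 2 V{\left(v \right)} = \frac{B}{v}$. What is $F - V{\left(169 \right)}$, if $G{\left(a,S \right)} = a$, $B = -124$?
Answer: $- \frac{293615}{169} \approx -1737.4$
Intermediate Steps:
$V{\left(v \right)} = \frac{62}{v}$ ($V{\left(v \right)} = - \frac{\left(-124\right) \frac{1}{v}}{2} = \frac{62}{v}$)
$F = -1737$ ($F = - 579 \left(5 - 2\right) = \left(-579\right) 3 = -1737$)
$F - V{\left(169 \right)} = -1737 - \frac{62}{169} = - \frac{293615}{169}$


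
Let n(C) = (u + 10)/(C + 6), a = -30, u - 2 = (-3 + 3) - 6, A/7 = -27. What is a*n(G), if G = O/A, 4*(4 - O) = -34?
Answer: -68040/2243 ≈ -30.334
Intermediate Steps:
A = -189 (A = 7*(-27) = -189)
O = 25/2 (O = 4 - ¼*(-34) = 4 + 17/2 = 25/2 ≈ 12.500)
u = -4 (u = 2 + ((-3 + 3) - 6) = 2 + (0 - 6) = 2 - 6 = -4)
G = -25/378 (G = (25/2)/(-189) = (25/2)*(-1/189) = -25/378 ≈ -0.066138)
n(C) = 6/(6 + C) (n(C) = (-4 + 10)/(C + 6) = 6/(6 + C))
a*n(G) = -180/(6 - 25/378) = -180/2243/378 = -180*378/2243 = -30*2268/2243 = -68040/2243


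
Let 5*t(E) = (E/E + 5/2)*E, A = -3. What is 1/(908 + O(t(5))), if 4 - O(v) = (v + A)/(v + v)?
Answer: 14/12767 ≈ 0.0010966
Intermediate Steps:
t(E) = 7*E/10 (t(E) = ((E/E + 5/2)*E)/5 = ((1 + 5*(½))*E)/5 = ((1 + 5/2)*E)/5 = (7*E/2)/5 = 7*E/10)
O(v) = 4 - (-3 + v)/(2*v) (O(v) = 4 - (v - 3)/(v + v) = 4 - (-3 + v)/(2*v))
1/(908 + O(t(5))) = 1/(908 + (3 + 7*((7/10)*5))/(2*(((7/10)*5)))) = 1/(908 + (3 + 7*(7/2))/(2*(7/2))) = 1/(908 + (½)*(2/7)*(3 + 49/2)) = 1/(908 + (½)*(2/7)*(55/2)) = 1/(908 + 55/14) = 1/(12767/14) = 14/12767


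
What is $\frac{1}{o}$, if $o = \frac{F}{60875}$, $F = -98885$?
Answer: $- \frac{12175}{19777} \approx -0.61561$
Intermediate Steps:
$o = - \frac{19777}{12175}$ ($o = - \frac{98885}{60875} = \left(-98885\right) \frac{1}{60875} = - \frac{19777}{12175} \approx -1.6244$)
$\frac{1}{o} = \frac{1}{- \frac{19777}{12175}} = - \frac{12175}{19777}$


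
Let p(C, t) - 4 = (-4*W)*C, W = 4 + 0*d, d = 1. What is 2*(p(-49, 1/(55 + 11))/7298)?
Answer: 788/3649 ≈ 0.21595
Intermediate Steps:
W = 4 (W = 4 + 0*1 = 4 + 0 = 4)
p(C, t) = 4 - 16*C (p(C, t) = 4 + (-4*4)*C = 4 - 16*C)
2*(p(-49, 1/(55 + 11))/7298) = 2*((4 - 16*(-49))/7298) = 2*((4 + 784)*(1/7298)) = 2*(788*(1/7298)) = 2*(394/3649) = 788/3649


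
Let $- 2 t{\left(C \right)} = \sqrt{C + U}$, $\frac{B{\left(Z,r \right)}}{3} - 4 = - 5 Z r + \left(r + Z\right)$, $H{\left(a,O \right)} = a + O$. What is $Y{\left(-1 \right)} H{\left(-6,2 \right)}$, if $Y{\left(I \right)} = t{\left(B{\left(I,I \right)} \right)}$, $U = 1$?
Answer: $4 i \sqrt{2} \approx 5.6569 i$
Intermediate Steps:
$H{\left(a,O \right)} = O + a$
$B{\left(Z,r \right)} = 12 + 3 Z + 3 r - 15 Z r$ ($B{\left(Z,r \right)} = 12 + 3 \left(- 5 Z r + \left(r + Z\right)\right) = 12 + 3 \left(- 5 Z r + \left(Z + r\right)\right) = 12 + 3 \left(Z + r - 5 Z r\right) = 12 + \left(3 Z + 3 r - 15 Z r\right) = 12 + 3 Z + 3 r - 15 Z r$)
$t{\left(C \right)} = - \frac{\sqrt{1 + C}}{2}$ ($t{\left(C \right)} = - \frac{\sqrt{C + 1}}{2} = - \frac{\sqrt{1 + C}}{2}$)
$Y{\left(I \right)} = - \frac{\sqrt{13 - 15 I^{2} + 6 I}}{2}$ ($Y{\left(I \right)} = - \frac{\sqrt{1 + \left(12 + 3 I + 3 I - 15 I I\right)}}{2} = - \frac{\sqrt{1 + \left(12 + 3 I + 3 I - 15 I^{2}\right)}}{2} = - \frac{\sqrt{1 + \left(12 - 15 I^{2} + 6 I\right)}}{2} = - \frac{\sqrt{13 - 15 I^{2} + 6 I}}{2}$)
$Y{\left(-1 \right)} H{\left(-6,2 \right)} = - \frac{\sqrt{13 - 15 \left(-1\right)^{2} + 6 \left(-1\right)}}{2} \left(2 - 6\right) = - \frac{\sqrt{13 - 15 - 6}}{2} \left(-4\right) = - \frac{\sqrt{-8}}{2} \left(-4\right) = - \frac{2 i \sqrt{2}}{2} \left(-4\right) = - i \sqrt{2} \left(-4\right) = 4 i \sqrt{2}$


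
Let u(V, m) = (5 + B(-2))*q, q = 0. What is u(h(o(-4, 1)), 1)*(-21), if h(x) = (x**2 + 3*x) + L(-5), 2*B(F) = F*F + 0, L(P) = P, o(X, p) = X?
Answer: 0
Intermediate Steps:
B(F) = F**2/2 (B(F) = (F*F + 0)/2 = (F**2 + 0)/2 = F**2/2)
h(x) = -5 + x**2 + 3*x (h(x) = (x**2 + 3*x) - 5 = -5 + x**2 + 3*x)
u(V, m) = 0 (u(V, m) = (5 + (1/2)*(-2)**2)*0 = (5 + (1/2)*4)*0 = (5 + 2)*0 = 7*0 = 0)
u(h(o(-4, 1)), 1)*(-21) = 0*(-21) = 0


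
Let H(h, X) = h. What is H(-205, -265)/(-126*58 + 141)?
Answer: 205/7167 ≈ 0.028603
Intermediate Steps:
H(-205, -265)/(-126*58 + 141) = -205/(-126*58 + 141) = -205/(-7308 + 141) = -205/(-7167) = -205*(-1/7167) = 205/7167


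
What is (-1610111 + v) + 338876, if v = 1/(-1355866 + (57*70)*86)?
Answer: -1287412736611/1012726 ≈ -1.2712e+6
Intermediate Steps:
v = -1/1012726 (v = 1/(-1355866 + 3990*86) = 1/(-1355866 + 343140) = 1/(-1012726) = -1/1012726 ≈ -9.8743e-7)
(-1610111 + v) + 338876 = (-1610111 - 1/1012726) + 338876 = -1630601272587/1012726 + 338876 = -1287412736611/1012726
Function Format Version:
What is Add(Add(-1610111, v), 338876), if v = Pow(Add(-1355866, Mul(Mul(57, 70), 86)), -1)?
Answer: Rational(-1287412736611, 1012726) ≈ -1.2712e+6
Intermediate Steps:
v = Rational(-1, 1012726) (v = Pow(Add(-1355866, Mul(3990, 86)), -1) = Pow(Add(-1355866, 343140), -1) = Pow(-1012726, -1) = Rational(-1, 1012726) ≈ -9.8743e-7)
Add(Add(-1610111, v), 338876) = Add(Add(-1610111, Rational(-1, 1012726)), 338876) = Add(Rational(-1630601272587, 1012726), 338876) = Rational(-1287412736611, 1012726)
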